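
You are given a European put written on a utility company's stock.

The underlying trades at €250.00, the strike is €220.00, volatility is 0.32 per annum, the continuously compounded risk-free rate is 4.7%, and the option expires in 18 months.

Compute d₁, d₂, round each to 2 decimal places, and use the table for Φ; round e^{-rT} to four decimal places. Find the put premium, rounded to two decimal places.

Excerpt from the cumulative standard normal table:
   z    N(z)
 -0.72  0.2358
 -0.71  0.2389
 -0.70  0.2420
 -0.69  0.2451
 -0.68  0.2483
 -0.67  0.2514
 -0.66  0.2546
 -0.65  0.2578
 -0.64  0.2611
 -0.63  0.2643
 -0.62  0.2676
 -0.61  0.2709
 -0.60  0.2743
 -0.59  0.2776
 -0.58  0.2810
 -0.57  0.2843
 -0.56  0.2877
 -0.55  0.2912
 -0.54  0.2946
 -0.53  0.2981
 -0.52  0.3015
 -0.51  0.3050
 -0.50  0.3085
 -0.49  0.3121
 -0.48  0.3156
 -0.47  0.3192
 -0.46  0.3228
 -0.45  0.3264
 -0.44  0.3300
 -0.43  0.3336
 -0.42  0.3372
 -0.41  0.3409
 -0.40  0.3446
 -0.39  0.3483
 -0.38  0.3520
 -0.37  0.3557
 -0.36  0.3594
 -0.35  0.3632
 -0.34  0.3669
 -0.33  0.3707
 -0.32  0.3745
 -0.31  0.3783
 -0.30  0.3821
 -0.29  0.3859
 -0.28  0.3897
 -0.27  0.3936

T = 1.5;  σ√T = 0.3919
d₁ = [ln(250/220) + (0.047 + ½·0.32²)·1.5] / (σ√T) = (0.1278 + 0.1473) / 0.3919 = 0.7020 → 0.70
d₂ = 0.7020 − 0.3919 = 0.3101 → 0.31
e^(−rT) = e^(−0.047·1.5) = 0.9319
N(−d₂) = N(-0.31) = 0.3783;  N(−d₁) = N(-0.70) = 0.2420
P = 220·0.9319·0.3783 − 250·0.2420 = 77.5583 − 60.5000 = 17.0583

€17.06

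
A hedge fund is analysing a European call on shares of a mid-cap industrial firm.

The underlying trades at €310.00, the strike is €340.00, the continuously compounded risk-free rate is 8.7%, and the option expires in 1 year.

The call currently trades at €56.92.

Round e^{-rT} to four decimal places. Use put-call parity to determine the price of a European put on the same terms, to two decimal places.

€58.60

exp(−rT) = exp(−0.087·1) = 0.9167
Put-call parity: C − P = S − K·e^(−rT) = 310 − 340·0.9167 = 310 − 311.6780 = -1.6780
P = C − (C − P) = 56.92 − (-1.6780) = 58.5980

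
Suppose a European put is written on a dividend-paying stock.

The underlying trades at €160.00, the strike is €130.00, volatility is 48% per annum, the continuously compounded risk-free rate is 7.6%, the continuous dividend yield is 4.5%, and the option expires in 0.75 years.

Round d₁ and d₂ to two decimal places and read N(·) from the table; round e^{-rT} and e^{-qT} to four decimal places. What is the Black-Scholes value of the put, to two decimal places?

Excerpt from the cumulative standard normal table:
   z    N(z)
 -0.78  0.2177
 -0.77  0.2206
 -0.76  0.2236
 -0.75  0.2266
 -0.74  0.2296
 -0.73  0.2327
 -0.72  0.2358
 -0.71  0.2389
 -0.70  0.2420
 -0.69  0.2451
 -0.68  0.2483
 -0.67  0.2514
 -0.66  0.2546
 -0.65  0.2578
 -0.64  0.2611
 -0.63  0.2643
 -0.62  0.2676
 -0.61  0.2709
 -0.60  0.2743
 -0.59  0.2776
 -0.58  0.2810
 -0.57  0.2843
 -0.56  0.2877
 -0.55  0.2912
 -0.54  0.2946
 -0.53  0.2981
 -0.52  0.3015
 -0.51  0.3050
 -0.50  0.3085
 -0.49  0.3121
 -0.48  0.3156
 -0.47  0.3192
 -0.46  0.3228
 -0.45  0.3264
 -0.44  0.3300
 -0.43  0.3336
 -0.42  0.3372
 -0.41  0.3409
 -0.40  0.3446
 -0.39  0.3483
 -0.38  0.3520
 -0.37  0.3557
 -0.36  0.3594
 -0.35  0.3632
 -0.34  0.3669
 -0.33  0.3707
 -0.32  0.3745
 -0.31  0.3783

€10.01

σ√T = 0.48·√0.75 = 0.4157
ln(S/K) + (r − q + σ²/2)T = ln(160/130) + (0.076 − 0.045 + 0.48²/2)·0.75 = 0.2076 + 0.1096 = 0.3173
d₁ = 0.3173 / 0.4157 = 0.7633 ≈ 0.76
d₂ = d₁ − σ√T = 0.7633 − 0.4157 = 0.3476 ≈ 0.35
exp(−qT) = exp(−0.045·0.75) = 0.9668;  exp(−rT) = exp(−0.076·0.75) = 0.9446
N(−d₂) = N(-0.35) = 0.3632;  N(−d₁) = N(-0.76) = 0.2236
P = 130·0.9446·0.3632 − 160·0.9668·0.2236 = 44.6002 − 34.5882 = 10.0120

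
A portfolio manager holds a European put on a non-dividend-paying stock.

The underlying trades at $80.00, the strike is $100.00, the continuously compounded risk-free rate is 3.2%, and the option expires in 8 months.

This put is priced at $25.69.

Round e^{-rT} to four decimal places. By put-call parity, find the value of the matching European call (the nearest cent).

$7.80

e^(−rT) = e^(−0.032·0.6667) = 0.9789
Put-call parity: C − P = S − K·e^(−rT) = 80 − 100·0.9789 = 80 − 97.8900 = -17.8900
C = P + (C − P) = 25.69 + (-17.8900) = 7.8000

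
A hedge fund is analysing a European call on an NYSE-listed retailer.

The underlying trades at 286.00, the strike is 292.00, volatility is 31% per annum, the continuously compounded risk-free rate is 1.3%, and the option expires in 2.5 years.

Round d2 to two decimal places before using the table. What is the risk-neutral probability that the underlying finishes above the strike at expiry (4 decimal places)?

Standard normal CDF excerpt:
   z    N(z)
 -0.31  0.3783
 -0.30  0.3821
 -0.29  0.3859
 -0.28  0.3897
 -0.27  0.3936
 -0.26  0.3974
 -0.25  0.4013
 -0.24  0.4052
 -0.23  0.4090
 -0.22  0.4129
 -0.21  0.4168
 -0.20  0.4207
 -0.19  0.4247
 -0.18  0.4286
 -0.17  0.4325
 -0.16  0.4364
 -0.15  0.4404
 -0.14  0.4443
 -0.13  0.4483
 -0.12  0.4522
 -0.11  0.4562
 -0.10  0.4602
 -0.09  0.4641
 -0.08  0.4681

σ√T = 0.31·√2.5 = 0.4902
d₁ = [ln(286/292) + (0.013 + 0.31²/2)·2.5] / 0.4902 = [-0.0208 + 0.1526] / 0.4902 = 0.2690 which rounds to 0.27
d₂ = d₁ − σ√T = 0.2690 − 0.4902 = -0.2211 which rounds to -0.22
Risk-neutral Pr[S_T > K] = N(d₂) = N(-0.22) = 0.4129

0.4129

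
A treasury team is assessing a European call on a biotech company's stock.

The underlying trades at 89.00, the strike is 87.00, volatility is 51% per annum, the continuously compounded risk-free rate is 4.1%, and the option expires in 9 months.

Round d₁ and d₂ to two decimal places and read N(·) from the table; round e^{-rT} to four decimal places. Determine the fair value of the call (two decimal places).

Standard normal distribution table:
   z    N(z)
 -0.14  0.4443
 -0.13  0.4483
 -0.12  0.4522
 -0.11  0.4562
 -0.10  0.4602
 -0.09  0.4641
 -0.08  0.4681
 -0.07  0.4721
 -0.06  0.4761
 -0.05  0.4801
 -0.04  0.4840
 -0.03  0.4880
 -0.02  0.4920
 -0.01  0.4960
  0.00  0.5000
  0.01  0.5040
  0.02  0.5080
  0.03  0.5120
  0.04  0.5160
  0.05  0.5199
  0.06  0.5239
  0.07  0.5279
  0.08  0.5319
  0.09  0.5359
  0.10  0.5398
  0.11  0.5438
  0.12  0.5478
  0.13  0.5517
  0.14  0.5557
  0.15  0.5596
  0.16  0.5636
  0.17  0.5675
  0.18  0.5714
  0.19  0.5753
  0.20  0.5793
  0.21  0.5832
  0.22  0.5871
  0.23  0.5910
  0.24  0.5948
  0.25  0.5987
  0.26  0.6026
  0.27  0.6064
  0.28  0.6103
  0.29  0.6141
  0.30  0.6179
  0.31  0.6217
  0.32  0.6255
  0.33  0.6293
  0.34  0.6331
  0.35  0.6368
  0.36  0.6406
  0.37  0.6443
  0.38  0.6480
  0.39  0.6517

17.52

σ√T = 0.51·√0.75 = 0.4417
d₁ = [ln(89/87) + (0.041 + ½·0.51²)·0.75] / (σ√T) = (0.0227 + 0.1283) / 0.4417 = 0.3419 → 0.34
d₂ = 0.3419 − 0.4417 = -0.0998 → -0.10
exp(−rT) = exp(−0.041·0.75) = 0.9697
N(d₁) = N(0.34) = 0.6331;  N(d₂) = N(-0.10) = 0.4602
C = 89·0.6331 − 87·0.9697·0.4602 = 56.3459 − 38.8243 = 17.5216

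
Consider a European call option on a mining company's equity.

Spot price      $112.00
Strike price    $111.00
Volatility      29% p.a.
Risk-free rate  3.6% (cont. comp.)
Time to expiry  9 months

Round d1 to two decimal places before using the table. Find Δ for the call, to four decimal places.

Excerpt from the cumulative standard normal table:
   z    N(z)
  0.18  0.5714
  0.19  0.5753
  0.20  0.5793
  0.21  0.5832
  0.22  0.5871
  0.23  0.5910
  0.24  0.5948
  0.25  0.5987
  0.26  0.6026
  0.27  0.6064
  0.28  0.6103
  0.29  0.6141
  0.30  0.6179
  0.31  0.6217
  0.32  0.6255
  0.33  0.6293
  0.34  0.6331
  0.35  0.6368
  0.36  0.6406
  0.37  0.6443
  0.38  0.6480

T = 0.75;  σ√T = 0.2511
d₁ = [ln(112/111) + (0.036 + ½·0.29²)·0.75] / (σ√T) = (0.0090 + 0.0585) / 0.2511 = 0.2688 ≈ 0.27
N(d₁) = N(0.27) = 0.6064
Δ_call = N(d₁) = 0.6064

0.6064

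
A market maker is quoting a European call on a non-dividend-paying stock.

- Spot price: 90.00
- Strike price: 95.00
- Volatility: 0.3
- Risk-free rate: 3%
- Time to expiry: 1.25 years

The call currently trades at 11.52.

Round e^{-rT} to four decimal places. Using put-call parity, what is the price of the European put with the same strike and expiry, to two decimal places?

13.02

exp(−rT) = exp(−0.03·1.25) = 0.9632
Put-call parity: C − P = S − K·e^(−rT) = 90 − 95·0.9632 = 90 − 91.5040 = -1.5040
P = C − (C − P) = 11.52 − (-1.5040) = 13.0240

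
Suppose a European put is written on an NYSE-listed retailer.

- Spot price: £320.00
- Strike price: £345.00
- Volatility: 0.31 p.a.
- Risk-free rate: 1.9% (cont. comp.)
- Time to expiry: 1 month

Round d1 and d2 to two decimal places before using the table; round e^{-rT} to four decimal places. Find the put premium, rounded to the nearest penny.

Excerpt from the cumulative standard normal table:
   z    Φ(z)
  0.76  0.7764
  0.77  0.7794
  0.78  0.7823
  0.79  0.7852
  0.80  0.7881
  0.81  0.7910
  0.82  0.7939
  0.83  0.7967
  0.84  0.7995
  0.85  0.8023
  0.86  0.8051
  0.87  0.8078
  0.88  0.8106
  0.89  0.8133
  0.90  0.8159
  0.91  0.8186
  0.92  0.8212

σ√T = 0.31 × 0.2887 = 0.0895
d₁ = [ln(320/345) + (0.019 + 0.31²/2)·0.08333] / 0.0895 = [-0.0752 + 0.0056] / 0.0895 = -0.7781 ≈ -0.78
d₂ = d₁ − σ√T = -0.7781 − 0.0895 = -0.8676 ≈ -0.87
exp(−rT) = exp(−0.019·0.08333) = 0.9984
N(−d₂) = N(0.87) = 0.8078;  N(−d₁) = N(0.78) = 0.7823
P = 345·0.9984·0.8078 − 320·0.7823 = 278.2451 − 250.3360 = 27.9091

£27.91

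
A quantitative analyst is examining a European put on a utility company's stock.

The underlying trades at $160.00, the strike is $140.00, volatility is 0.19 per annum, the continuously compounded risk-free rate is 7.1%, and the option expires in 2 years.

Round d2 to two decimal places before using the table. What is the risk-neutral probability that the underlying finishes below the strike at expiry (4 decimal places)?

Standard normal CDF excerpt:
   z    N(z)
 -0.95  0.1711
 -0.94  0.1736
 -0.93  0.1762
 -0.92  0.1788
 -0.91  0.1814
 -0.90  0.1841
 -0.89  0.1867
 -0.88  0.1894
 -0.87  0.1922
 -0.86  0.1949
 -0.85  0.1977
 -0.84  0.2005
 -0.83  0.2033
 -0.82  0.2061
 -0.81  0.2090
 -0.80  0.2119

0.1867

σ√T = 0.19 × 1.4142 = 0.2687
d₁ = [ln(160/140) + (0.071 + ½·0.19²)·2] / (σ√T) = (0.1335 + 0.1781) / 0.2687 = 1.1598 ⇒ 1.16
d₂ = 1.1598 − 0.2687 = 0.8911 ⇒ 0.89
Pr(exercise) under Q = N(−d₂) = N(-0.89) = 0.1867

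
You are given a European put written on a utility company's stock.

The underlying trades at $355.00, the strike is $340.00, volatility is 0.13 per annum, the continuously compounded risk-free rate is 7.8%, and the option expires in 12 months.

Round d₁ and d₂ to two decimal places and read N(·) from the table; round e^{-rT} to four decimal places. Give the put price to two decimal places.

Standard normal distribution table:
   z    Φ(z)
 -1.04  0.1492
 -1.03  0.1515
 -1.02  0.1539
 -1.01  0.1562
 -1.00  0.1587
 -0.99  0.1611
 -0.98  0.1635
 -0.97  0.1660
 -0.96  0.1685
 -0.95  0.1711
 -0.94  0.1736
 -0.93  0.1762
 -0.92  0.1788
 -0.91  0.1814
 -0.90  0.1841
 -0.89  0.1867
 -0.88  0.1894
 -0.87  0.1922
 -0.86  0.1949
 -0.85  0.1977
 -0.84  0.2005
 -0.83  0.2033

$4.11

T = 1;  σ√T = 0.1300
d₁ = [ln(355/340) + (0.078 + 0.13²/2)·1] / 0.1300 = [0.0432 + 0.0864] / 0.1300 = 0.9971 ≈ 1.00
d₂ = d₁ − σ√T = 0.9971 − 0.1300 = 0.8671 ≈ 0.87
e^(−rT) = e^(−0.078·1) = 0.9250
N(−d₂) = N(-0.87) = 0.1922;  N(−d₁) = N(-1.00) = 0.1587
P = 340·0.9250·0.1922 − 355·0.1587 = 60.4469 − 56.3385 = 4.1084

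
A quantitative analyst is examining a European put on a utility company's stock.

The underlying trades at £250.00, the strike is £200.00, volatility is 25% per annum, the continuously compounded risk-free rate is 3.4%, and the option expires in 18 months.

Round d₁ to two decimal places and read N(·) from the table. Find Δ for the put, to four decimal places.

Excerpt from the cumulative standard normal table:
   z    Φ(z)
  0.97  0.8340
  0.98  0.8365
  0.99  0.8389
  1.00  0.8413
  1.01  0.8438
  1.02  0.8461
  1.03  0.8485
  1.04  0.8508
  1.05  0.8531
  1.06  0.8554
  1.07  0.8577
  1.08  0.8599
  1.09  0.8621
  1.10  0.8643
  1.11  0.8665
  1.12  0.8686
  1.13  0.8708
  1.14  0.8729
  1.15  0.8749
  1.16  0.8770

σ√T = 0.25 × 1.2247 = 0.3062
d₁ = [ln(250/200) + (0.034 + 0.25²/2)·1.5] / 0.3062 = [0.2231 + 0.0979] / 0.3062 = 1.0484 ⇒ 1.05
N(d₁) = N(1.05) = 0.8531
Δ_put = N(d₁) − 1 = 0.8531 − 1 = -0.1469

-0.1469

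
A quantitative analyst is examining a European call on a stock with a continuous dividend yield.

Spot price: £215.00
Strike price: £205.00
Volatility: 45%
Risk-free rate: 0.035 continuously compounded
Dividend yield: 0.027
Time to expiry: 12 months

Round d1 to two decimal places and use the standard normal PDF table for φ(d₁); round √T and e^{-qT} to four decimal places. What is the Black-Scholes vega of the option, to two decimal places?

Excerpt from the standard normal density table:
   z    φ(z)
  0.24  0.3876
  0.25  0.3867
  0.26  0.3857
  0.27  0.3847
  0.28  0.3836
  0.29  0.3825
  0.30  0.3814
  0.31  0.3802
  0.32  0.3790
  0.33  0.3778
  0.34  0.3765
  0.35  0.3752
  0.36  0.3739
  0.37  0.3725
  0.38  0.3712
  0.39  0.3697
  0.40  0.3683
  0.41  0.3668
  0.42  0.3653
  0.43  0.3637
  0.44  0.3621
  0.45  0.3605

78.52

T = 1;  σ√T = 0.4500
d₁ = [ln(215/205) + (0.035 − 0.027 + ½·0.45²)·1] / (σ√T) = (0.0476 + 0.1093) / 0.4500 = 0.3486 ⇒ 0.35
√T = √1 = 1.0000
φ(d₁) = φ(0.35) = 0.3752
exp(−qT) = exp(−0.027·1) = 0.9734
vega = S·exp(−qT)·φ(d₁)·√T = 215·0.9734·0.3752·1.0000 = 78.5222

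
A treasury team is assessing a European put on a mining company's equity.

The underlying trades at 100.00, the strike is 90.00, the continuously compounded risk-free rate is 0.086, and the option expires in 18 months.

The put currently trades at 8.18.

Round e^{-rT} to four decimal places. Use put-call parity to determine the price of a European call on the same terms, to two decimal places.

29.07

e^(−rT) = e^(−0.086·1.5) = 0.8790
Put-call parity: C − P = S − K·e^(−rT) = 100 − 90·0.8790 = 100 − 79.1100 = 20.8900
C = P + (C − P) = 8.18 + (20.8900) = 29.0700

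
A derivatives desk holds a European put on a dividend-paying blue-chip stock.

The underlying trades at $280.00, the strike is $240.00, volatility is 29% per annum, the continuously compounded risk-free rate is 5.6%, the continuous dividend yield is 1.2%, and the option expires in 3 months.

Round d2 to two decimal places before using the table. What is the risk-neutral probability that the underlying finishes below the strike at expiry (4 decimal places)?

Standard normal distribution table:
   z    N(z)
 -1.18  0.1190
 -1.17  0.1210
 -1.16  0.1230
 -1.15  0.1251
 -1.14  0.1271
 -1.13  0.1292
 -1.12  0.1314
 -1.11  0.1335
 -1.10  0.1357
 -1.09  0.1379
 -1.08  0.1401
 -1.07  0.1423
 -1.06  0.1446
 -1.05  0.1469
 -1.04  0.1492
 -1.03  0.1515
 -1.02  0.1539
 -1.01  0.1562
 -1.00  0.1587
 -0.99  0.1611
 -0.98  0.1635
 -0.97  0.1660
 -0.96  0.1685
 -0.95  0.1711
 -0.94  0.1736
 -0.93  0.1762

0.1423

σ√T = 0.29 × 0.5000 = 0.1450
d₁ = [ln(280/240) + (0.056 − 0.012 + 0.29²/2)·0.25] / 0.1450 = [0.1542 + 0.0215] / 0.1450 = 1.2115 ≈ 1.21
d₂ = d₁ − σ√T = 1.2115 − 0.1450 = 1.0665 ≈ 1.07
Pr(exercise) under Q = N(−d₂) = N(-1.07) = 0.1423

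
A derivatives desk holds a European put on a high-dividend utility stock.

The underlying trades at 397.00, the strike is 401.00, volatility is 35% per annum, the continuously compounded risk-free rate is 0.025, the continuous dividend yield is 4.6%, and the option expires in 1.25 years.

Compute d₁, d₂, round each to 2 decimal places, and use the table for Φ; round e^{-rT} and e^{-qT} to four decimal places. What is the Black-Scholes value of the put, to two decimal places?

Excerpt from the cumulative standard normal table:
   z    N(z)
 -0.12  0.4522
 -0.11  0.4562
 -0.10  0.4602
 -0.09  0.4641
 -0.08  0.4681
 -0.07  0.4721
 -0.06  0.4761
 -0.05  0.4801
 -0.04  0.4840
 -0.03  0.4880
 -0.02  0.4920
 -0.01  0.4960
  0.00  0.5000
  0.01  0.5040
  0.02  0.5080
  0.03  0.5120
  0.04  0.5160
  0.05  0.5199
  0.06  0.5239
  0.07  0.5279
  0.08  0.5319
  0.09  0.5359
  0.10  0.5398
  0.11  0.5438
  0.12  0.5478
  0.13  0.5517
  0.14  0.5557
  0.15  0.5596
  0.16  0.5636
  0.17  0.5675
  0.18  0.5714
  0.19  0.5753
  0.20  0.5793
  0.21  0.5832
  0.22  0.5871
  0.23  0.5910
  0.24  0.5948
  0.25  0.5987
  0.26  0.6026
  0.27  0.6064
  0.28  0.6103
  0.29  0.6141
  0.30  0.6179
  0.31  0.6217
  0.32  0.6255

σ√T = 0.35 × 1.1180 = 0.3913
d₁ = [ln(397/401) + (0.025 − 0.046 + ½·0.35²)·1.25] / (σ√T) = (-0.0100 + 0.0503) / 0.3913 = 0.1030 ⇒ 0.10
d₂ = 0.1030 − 0.3913 = -0.2884 ⇒ -0.29
e^(−qT) = e^(−0.046·1.25) = 0.9441;  e^(−rT) = e^(−0.025·1.25) = 0.9692
N(−d₂) = N(0.29) = 0.6141;  N(−d₁) = N(-0.10) = 0.4602
P = 401·0.9692·0.6141 − 397·0.9441·0.4602 = 238.6695 − 172.4865 = 66.1830

66.18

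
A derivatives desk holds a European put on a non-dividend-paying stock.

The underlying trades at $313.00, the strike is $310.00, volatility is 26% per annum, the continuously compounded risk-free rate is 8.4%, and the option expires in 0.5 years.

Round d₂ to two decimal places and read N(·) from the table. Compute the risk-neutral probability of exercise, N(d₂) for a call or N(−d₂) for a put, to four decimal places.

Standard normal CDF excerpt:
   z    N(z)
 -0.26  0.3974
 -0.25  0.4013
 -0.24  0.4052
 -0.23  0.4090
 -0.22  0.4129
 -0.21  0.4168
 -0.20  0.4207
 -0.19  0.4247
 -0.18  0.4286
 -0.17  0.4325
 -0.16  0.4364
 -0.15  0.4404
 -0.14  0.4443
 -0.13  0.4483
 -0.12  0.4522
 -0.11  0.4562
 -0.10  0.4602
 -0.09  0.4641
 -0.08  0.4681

T = 0.5;  σ√T = 0.1838
d₁ = [ln(313/310) + (0.084 + ½·0.26²)·0.5] / (σ√T) = (0.0096 + 0.0589) / 0.1838 = 0.3728 → 0.37
d₂ = 0.3728 − 0.1838 = 0.1889 → 0.19
Risk-neutral Pr[S_T < K] = N(−d₂) = N(-0.19) = 0.4247

0.4247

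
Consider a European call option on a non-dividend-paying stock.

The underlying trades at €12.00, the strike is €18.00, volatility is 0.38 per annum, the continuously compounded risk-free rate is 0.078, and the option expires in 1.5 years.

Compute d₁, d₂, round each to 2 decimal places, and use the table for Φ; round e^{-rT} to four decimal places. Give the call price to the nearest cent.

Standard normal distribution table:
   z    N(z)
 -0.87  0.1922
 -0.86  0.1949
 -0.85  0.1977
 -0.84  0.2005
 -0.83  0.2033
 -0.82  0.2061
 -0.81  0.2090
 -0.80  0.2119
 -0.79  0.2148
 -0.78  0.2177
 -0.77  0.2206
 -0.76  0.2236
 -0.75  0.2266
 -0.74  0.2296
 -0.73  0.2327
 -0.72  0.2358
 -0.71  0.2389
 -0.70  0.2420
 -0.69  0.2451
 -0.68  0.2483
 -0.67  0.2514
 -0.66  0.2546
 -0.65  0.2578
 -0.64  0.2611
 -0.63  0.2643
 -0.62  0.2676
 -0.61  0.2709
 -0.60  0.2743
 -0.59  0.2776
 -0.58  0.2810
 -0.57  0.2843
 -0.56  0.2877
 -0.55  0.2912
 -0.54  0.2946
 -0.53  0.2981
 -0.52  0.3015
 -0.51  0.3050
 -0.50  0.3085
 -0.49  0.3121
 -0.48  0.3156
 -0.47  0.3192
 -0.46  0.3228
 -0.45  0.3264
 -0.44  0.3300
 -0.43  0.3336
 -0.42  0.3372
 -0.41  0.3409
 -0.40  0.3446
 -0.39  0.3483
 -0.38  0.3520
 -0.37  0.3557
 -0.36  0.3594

σ√T = 0.38 × 1.2247 = 0.4654
d₁ = [ln(12/18) + (0.078 + 0.38²/2)·1.5] / 0.4654 = [-0.4055 + 0.2253] / 0.4654 = -0.3871 ⇒ -0.39
d₂ = d₁ − σ√T = -0.3871 − 0.4654 = -0.8525 ⇒ -0.85
exp(−rT) = exp(−0.078·1.5) = 0.8896
C = 12·N(-0.39) − 18·0.8896·N(-0.85) = 12·0.3483 − 18·0.8896·0.1977 = 4.1796 − 3.1657 = 1.0139

€1.01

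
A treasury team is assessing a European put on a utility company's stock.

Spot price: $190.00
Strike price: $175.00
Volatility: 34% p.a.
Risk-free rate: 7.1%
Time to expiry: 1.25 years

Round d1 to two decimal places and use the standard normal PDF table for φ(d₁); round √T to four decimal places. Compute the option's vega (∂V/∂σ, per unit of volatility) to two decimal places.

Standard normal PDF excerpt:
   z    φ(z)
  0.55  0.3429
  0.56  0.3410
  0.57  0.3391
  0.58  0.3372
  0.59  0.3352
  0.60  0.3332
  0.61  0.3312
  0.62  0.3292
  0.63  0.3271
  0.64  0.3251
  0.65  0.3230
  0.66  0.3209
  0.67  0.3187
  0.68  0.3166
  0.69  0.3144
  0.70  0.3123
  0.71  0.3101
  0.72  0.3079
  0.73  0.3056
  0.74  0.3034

69.06

σ√T = 0.34·√1.25 = 0.3801
d₁ = [ln(190/175) + (0.071 + 0.34²/2)·1.25] / 0.3801 = [0.0822 + 0.1610] / 0.3801 = 0.6399 ⇒ 0.64
√T = √1.25 = 1.1180
φ(d₁) = φ(0.64) = 0.3251
vega = S·φ(d₁)·√T = 190·0.3251·1.1180 = 69.0577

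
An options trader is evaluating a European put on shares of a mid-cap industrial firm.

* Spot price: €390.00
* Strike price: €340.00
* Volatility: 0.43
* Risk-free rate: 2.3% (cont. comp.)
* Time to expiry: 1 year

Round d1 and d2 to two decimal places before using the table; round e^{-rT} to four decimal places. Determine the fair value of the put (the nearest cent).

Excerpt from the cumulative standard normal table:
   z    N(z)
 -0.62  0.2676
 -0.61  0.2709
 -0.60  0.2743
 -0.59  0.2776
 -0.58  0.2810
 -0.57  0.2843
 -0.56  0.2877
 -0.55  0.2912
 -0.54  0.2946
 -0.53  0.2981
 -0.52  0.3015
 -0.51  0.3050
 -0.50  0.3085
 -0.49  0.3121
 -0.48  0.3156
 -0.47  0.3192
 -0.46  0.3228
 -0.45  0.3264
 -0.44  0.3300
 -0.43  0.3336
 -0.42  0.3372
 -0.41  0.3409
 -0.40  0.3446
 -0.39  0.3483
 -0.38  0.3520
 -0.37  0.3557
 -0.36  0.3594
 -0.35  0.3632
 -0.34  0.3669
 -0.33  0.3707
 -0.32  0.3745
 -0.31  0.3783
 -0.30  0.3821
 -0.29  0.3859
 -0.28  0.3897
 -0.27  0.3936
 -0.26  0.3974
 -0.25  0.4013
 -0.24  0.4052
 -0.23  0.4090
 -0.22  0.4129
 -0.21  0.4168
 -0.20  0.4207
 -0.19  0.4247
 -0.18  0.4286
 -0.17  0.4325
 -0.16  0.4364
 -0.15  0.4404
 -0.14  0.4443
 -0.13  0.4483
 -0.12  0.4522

€36.74

σ√T = 0.43 × 1.0000 = 0.4300
ln(S/K) + (r + σ²/2)T = ln(390/340) + (0.023 + 0.43²/2)·1 = 0.1372 + 0.1154 = 0.2527
d₁ = 0.2527 / 0.4300 = 0.5876 ⇒ 0.59
d₂ = d₁ − σ√T = 0.5876 − 0.4300 = 0.1576 ⇒ 0.16
exp(−rT) = exp(−0.023·1) = 0.9773
P = 340·0.9773·N(-0.16) − 390·N(-0.59) = 340·0.9773·0.4364 − 390·0.2776 = 145.0079 − 108.2640 = 36.7439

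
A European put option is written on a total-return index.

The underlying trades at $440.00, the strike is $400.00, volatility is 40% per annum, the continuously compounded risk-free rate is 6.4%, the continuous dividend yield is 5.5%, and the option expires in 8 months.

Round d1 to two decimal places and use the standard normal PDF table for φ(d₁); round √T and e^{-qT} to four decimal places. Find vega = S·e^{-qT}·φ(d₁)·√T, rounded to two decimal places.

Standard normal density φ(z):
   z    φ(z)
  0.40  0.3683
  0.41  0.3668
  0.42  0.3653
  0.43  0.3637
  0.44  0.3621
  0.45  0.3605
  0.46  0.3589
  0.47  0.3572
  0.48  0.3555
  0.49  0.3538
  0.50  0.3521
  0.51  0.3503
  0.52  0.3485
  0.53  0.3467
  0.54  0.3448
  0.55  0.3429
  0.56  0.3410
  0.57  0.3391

σ√T = 0.4·√0.6667 = 0.3266
d₁ = [ln(440/400) + (0.064 − 0.055 + 0.4²/2)·0.6667] / 0.3266 = [0.0953 + 0.0593] / 0.3266 = 0.4735 ⇒ 0.47
√T = √0.6667 = 0.8165
φ(d₁) = φ(0.47) = 0.3572
exp(−qT) = exp(−0.055·0.6667) = 0.9640
vega = S·exp(−qT)·φ(d₁)·√T = 440·0.9640·0.3572·0.8165 = 123.7079
(Call and put vega coincide under Black-Scholes.)

123.71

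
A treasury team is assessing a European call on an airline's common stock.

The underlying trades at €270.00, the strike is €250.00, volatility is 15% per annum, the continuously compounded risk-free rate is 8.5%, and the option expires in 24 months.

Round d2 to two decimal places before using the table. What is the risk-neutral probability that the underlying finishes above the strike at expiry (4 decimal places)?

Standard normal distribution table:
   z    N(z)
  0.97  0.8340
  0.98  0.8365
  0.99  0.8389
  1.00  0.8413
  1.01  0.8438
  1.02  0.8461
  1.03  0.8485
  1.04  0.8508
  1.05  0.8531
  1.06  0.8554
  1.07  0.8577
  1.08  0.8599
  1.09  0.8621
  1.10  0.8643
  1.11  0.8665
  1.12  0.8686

T = 2;  σ√T = 0.2121
d₁ = [ln(270/250) + (0.085 + 0.15²/2)·2] / 0.2121 = [0.0770 + 0.1925] / 0.2121 = 1.2703 ≈ 1.27
d₂ = d₁ − σ√T = 1.2703 − 0.2121 = 1.0581 ≈ 1.06
Pr(exercise) under Q = N(d₂) = 0.8554

0.8554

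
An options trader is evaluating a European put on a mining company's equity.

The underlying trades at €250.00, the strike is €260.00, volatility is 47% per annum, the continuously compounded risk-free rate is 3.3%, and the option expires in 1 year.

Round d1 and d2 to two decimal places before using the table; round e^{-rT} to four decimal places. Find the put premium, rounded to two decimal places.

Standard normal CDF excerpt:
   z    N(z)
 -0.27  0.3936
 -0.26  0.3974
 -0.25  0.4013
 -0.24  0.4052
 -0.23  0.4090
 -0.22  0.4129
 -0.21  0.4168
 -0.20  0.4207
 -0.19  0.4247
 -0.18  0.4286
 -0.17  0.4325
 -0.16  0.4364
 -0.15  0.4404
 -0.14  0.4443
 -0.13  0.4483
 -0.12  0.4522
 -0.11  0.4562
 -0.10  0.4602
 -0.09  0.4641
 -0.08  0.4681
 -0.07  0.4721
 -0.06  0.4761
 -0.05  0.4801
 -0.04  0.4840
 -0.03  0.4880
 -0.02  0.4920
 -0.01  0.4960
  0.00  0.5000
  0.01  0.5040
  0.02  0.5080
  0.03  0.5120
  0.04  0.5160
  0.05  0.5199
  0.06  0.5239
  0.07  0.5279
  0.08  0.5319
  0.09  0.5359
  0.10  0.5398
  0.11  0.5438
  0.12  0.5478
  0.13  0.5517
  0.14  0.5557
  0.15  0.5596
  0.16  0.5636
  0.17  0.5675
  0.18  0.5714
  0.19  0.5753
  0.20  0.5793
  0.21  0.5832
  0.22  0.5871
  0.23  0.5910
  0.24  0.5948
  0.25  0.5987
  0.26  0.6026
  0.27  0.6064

€47.38

σ√T = 0.47 × 1.0000 = 0.4700
d₁ = [ln(250/260) + (0.033 + ½·0.47²)·1] / (σ√T) = (-0.0392 + 0.1434) / 0.4700 = 0.2218 ≈ 0.22
d₂ = 0.2218 − 0.4700 = -0.2482 ≈ -0.25
e^(−rT) = e^(−0.033·1) = 0.9675
P = 260·0.9675·N(0.25) − 250·N(-0.22) = 260·0.9675·0.5987 − 250·0.4129 = 150.6030 − 103.2250 = 47.3780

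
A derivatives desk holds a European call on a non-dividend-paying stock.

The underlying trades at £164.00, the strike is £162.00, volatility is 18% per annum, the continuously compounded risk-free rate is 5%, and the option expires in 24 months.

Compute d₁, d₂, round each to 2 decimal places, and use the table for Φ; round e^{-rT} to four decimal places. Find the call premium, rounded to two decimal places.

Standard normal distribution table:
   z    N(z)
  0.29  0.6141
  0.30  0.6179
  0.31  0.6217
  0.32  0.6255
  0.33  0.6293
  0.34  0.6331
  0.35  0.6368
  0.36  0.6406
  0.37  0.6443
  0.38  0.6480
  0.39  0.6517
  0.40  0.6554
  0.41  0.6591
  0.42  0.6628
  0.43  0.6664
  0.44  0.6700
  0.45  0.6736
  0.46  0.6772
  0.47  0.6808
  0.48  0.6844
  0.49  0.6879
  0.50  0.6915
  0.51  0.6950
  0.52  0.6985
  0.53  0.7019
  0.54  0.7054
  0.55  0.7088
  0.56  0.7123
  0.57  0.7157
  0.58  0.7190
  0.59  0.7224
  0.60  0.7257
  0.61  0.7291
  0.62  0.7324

£26.25

σ√T = 0.18 × 1.4142 = 0.2546
d₁ = [ln(164/162) + (0.05 + 0.18²/2)·2] / 0.2546 = [0.0123 + 0.1324] / 0.2546 = 0.5683 ⇒ 0.57
d₂ = d₁ − σ√T = 0.5683 − 0.2546 = 0.3138 ⇒ 0.31
exp(−rT) = exp(−0.05·2) = 0.9048
C = 164·N(0.57) − 162·0.9048·N(0.31) = 164·0.7157 − 162·0.9048·0.6217 = 117.3748 − 91.1273 = 26.2475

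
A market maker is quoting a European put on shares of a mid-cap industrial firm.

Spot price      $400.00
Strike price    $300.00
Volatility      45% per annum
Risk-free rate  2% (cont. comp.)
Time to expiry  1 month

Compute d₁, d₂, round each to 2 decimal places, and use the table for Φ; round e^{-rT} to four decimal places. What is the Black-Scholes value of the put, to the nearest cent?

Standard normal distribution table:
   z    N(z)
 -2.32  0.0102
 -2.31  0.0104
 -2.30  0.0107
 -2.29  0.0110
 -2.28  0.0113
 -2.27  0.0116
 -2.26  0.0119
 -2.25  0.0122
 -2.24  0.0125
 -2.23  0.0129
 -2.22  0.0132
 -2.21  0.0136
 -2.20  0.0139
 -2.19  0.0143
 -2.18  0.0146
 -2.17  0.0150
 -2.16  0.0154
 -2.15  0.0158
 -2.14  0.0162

σ√T = 0.45 × 0.2887 = 0.1299
d₁ = [ln(400/300) + (0.02 + 0.45²/2)·0.08333] / 0.1299 = [0.2877 + 0.0101] / 0.1299 = 2.2924 ≈ 2.29
d₂ = d₁ − σ√T = 2.2924 − 0.1299 = 2.1625 ≈ 2.16
exp(−rT) = exp(−0.02·0.08333) = 0.9983
N(−d₂) = N(-2.16) = 0.0154;  N(−d₁) = N(-2.29) = 0.0110
P = 300·0.9983·0.0154 − 400·0.0110 = 4.6121 − 4.4000 = 0.2121

$0.21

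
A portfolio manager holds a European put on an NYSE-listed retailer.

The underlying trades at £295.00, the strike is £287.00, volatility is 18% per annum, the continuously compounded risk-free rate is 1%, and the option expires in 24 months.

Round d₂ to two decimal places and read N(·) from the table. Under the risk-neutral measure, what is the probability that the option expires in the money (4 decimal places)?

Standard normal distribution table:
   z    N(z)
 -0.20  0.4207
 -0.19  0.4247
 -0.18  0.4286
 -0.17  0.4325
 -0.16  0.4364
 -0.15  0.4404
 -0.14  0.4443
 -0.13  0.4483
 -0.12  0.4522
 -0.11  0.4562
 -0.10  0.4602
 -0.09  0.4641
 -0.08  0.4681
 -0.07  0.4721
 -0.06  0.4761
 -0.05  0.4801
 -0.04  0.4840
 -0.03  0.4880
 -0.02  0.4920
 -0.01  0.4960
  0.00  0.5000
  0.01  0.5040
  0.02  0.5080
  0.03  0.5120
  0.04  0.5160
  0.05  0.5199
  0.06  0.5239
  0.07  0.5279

T = 2;  σ√T = 0.2546
d₁ = [ln(295/287) + (0.01 + 0.18²/2)·2] / 0.2546 = [0.0275 + 0.0524] / 0.2546 = 0.3138 which rounds to 0.31
d₂ = d₁ − σ√T = 0.3138 − 0.2546 = 0.0593 which rounds to 0.06
Pr(exercise) under Q = N(−d₂) = N(-0.06) = 0.4761

0.4761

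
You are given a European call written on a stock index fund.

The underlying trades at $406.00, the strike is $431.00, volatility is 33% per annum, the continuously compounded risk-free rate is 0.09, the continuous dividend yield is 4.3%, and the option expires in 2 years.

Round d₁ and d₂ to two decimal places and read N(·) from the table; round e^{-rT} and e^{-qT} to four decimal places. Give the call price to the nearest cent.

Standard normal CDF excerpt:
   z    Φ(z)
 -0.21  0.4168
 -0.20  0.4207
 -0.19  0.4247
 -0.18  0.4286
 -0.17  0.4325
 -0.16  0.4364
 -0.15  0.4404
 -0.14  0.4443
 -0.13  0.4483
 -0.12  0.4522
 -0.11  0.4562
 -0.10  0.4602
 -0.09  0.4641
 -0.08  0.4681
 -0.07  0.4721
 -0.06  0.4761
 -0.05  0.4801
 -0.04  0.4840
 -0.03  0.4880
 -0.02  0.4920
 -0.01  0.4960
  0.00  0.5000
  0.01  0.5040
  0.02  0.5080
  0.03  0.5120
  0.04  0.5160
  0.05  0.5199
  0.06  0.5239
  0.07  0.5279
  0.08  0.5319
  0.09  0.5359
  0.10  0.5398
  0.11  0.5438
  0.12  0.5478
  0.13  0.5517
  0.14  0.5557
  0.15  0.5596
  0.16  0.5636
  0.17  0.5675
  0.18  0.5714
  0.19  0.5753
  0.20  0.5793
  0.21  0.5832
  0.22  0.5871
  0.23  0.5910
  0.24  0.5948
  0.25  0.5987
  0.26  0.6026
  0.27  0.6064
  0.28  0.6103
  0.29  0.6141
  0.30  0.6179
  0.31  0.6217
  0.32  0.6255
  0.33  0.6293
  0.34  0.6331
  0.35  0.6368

σ√T = 0.33·√2 = 0.4667
d₁ = [ln(406/431) + (0.09 − 0.043 + 0.33²/2)·2] / 0.4667 = [-0.0598 + 0.2029] / 0.4667 = 0.3067 → 0.31
d₂ = d₁ − σ√T = 0.3067 − 0.4667 = -0.1600 → -0.16
e^(−qT) = e^(−0.043·2) = 0.9176;  e^(−rT) = e^(−0.09·2) = 0.8353
N(d₁) = N(0.31) = 0.6217;  N(d₂) = N(-0.16) = 0.4364
C = 406·0.9176·0.6217 − 431·0.8353·0.4364 = 231.6116 − 157.1102 = 74.5014

$74.50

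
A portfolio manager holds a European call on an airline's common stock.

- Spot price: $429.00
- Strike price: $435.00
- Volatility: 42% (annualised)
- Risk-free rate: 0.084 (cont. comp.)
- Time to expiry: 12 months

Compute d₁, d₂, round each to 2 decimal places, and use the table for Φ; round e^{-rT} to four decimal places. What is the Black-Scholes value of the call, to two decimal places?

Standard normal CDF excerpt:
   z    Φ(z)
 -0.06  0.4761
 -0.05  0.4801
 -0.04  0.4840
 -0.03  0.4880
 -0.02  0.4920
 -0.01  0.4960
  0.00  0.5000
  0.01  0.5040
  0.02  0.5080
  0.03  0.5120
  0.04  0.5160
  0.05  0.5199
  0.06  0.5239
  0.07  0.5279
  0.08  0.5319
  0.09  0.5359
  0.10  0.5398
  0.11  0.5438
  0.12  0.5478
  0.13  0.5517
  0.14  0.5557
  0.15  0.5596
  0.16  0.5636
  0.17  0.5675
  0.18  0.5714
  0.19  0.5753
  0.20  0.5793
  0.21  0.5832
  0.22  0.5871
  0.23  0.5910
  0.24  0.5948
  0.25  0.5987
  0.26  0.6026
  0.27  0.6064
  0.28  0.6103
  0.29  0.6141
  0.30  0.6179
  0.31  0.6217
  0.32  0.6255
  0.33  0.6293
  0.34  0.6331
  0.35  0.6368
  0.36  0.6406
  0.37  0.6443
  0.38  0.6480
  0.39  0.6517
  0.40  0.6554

σ√T = 0.42·√1 = 0.4200
ln(S/K) + (r + σ²/2)T = ln(429/435) + (0.084 + 0.42²/2)·1 = -0.0139 + 0.1722 = 0.1583
d₁ = 0.1583 / 0.4200 = 0.3769 ≈ 0.38
d₂ = d₁ − σ√T = 0.3769 − 0.4200 = -0.0431 ≈ -0.04
e^(−rT) = e^(−0.084·1) = 0.9194
N(d₁) = N(0.38) = 0.6480;  N(d₂) = N(-0.04) = 0.4840
C = 429·0.6480 − 435·0.9194·0.4840 = 277.9920 − 193.5705 = 84.4215

$84.42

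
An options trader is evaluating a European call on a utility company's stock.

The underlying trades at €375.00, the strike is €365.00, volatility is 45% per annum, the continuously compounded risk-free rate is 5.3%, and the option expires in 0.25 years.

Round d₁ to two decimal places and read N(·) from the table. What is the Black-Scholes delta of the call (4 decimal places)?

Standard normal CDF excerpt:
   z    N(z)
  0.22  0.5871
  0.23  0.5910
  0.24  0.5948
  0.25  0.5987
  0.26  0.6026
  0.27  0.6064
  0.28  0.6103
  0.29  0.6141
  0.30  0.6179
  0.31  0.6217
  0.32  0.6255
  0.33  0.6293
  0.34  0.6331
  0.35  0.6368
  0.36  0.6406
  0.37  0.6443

0.6141

σ√T = 0.45·√0.25 = 0.2250
ln(S/K) + (r + σ²/2)T = ln(375/365) + (0.053 + 0.45²/2)·0.25 = 0.0270 + 0.0386 = 0.0656
d₁ = 0.0656 / 0.2250 = 0.2915 ⇒ 0.29
N(d₁) = N(0.29) = 0.6141
Δ_call = N(d₁) = 0.6141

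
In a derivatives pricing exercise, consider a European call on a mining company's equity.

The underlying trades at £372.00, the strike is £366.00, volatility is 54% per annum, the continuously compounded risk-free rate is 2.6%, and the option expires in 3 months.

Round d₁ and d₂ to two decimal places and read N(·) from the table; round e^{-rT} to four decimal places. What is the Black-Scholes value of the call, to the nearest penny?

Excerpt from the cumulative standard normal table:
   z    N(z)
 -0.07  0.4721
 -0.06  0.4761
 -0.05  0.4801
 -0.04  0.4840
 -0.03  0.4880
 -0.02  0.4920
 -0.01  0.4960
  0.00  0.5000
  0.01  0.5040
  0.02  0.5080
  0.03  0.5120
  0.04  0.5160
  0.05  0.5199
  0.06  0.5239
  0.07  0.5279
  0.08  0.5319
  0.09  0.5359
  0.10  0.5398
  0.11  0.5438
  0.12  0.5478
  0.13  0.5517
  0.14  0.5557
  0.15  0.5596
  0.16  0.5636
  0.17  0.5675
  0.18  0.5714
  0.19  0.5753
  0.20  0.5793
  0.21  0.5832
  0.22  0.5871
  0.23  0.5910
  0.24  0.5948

T = 0.25;  σ√T = 0.2700
d₁ = [ln(372/366) + (0.026 + ½·0.54²)·0.25] / (σ√T) = (0.0163 + 0.0430) / 0.2700 = 0.2193 which rounds to 0.22
d₂ = 0.2193 − 0.2700 = -0.0507 which rounds to -0.05
exp(−rT) = exp(−0.026·0.25) = 0.9935
C = 372·N(0.22) − 366·0.9935·N(-0.05) = 372·0.5871 − 366·0.9935·0.4801 = 218.4012 − 174.5744 = 43.8268

£43.83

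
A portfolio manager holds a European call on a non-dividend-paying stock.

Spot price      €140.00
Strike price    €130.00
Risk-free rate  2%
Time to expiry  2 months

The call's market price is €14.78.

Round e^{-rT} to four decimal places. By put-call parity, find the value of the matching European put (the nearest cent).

e^(−rT) = e^(−0.02·0.1667) = 0.9967
Put-call parity: C − P = S − K·e^(−rT) = 140 − 130·0.9967 = 140 − 129.5710 = 10.4290
P = C − (C − P) = 14.78 − (10.4290) = 4.3510

€4.35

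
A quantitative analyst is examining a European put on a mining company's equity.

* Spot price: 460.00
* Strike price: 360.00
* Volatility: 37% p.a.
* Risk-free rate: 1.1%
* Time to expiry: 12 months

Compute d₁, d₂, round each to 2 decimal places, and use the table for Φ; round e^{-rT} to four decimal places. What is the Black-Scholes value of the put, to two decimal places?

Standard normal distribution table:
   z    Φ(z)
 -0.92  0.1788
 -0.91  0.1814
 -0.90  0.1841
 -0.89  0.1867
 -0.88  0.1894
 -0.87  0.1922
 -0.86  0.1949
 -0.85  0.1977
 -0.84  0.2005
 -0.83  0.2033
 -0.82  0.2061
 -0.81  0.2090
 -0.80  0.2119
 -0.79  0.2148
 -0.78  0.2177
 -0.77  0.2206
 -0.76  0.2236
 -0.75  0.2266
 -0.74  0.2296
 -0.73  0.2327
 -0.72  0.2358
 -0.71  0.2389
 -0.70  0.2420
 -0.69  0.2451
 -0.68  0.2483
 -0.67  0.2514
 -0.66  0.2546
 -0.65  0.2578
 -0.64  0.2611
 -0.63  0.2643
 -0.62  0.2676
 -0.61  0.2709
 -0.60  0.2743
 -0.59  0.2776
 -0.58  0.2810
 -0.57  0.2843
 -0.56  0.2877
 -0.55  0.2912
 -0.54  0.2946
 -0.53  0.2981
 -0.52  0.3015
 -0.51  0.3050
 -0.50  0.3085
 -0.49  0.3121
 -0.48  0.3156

σ√T = 0.37·√1 = 0.3700
d₁ = [ln(460/360) + (0.011 + 0.37²/2)·1] / 0.3700 = [0.2451 + 0.0794] / 0.3700 = 0.8772 → 0.88
d₂ = d₁ − σ√T = 0.8772 − 0.3700 = 0.5072 → 0.51
exp(−rT) = exp(−0.011·1) = 0.9891
N(−d₂) = N(-0.51) = 0.3050;  N(−d₁) = N(-0.88) = 0.1894
P = 360·0.9891·0.3050 − 460·0.1894 = 108.6032 − 87.1240 = 21.4792

21.48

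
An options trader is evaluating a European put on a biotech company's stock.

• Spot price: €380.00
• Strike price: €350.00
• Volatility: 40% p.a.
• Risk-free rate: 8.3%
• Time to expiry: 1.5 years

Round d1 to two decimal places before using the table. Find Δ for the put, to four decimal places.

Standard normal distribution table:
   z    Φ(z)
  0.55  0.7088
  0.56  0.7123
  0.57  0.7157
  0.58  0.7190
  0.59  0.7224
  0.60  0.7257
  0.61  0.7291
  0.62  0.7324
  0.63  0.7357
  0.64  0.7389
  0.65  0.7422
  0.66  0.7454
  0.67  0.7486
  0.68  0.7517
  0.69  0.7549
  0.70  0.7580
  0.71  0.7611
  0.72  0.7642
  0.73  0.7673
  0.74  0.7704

-0.2514

σ√T = 0.4 × 1.2247 = 0.4899
ln(S/K) + (r + σ²/2)T = ln(380/350) + (0.083 + 0.4²/2)·1.5 = 0.0822 + 0.2445 = 0.3267
d₁ = 0.3267 / 0.4899 = 0.6670 which rounds to 0.67
N(d₁) = N(0.67) = 0.7486
Δ_put = N(d₁) − 1 = 0.7486 − 1 = -0.2514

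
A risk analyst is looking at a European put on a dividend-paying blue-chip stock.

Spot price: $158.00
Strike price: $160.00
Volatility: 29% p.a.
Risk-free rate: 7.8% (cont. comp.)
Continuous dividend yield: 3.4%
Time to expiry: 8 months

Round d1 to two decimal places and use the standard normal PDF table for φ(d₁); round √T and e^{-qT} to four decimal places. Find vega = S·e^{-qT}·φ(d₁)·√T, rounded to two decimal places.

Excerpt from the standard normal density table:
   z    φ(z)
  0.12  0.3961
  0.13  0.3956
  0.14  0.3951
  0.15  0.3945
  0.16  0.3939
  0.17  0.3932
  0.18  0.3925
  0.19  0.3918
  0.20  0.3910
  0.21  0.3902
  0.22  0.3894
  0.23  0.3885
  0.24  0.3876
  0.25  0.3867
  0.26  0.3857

49.41

σ√T = 0.29 × 0.8165 = 0.2368
ln(S/K) + (r − q + σ²/2)T = ln(158/160) + (0.078 − 0.034 + 0.29²/2)·0.6667 = -0.0126 + 0.0574 = 0.0448
d₁ = 0.0448 / 0.2368 = 0.1892 ⇒ 0.19
√T = √0.6667 = 0.8165
φ(d₁) = φ(0.19) = 0.3918
e^(−qT) = e^(−0.034·0.6667) = 0.9776
vega = S·e^(−qT)·φ(d₁)·√T = 158·0.9776·0.3918·0.8165 = 49.4127
(Call and put vega coincide under Black-Scholes.)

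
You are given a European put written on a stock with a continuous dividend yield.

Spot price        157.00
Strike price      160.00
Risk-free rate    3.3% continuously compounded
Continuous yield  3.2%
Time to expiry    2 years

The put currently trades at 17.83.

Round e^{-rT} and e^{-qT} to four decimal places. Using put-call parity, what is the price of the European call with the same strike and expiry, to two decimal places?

15.32

e^(−qT) = e^(−0.032·2) = 0.9380;  e^(−rT) = e^(−0.033·2) = 0.9361
Put-call parity: C − P = S·e^(−qT) − K·e^(−rT) = 157·0.9380 − 160·0.9361 = 147.2660 − 149.7760 = -2.5100
C = P + (C − P) = 17.83 + (-2.5100) = 15.3200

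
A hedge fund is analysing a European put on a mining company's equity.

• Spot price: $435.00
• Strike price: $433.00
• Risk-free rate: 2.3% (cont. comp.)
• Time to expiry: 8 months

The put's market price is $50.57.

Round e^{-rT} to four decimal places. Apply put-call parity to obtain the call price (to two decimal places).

exp(−rT) = exp(−0.023·0.6667) = 0.9848
Put-call parity: C − P = S − K·e^(−rT) = 435 − 433·0.9848 = 435 − 426.4184 = 8.5816
C = P + (C − P) = 50.57 + (8.5816) = 59.1516

$59.15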